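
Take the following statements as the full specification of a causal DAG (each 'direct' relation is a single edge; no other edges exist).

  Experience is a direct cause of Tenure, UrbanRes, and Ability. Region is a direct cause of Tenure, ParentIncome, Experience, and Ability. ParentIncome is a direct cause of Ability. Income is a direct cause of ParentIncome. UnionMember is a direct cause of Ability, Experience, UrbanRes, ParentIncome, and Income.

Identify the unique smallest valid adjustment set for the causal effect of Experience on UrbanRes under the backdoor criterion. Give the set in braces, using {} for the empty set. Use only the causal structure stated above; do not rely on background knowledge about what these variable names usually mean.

{UnionMember}

Variables eligible for adjustment (non-descendants of Experience, excluding Experience and UrbanRes): {Income, ParentIncome, Region, UnionMember}.
Backdoor paths from Experience to UrbanRes:
  P1: Experience <- Region -> ParentIncome <- UnionMember -> UrbanRes
  P2: Experience <- Region -> ParentIncome <- Income <- UnionMember -> UrbanRes
  P3: Experience <- Region -> ParentIncome -> Ability <- UnionMember -> UrbanRes
  P4: Experience <- Region -> Ability <- UnionMember -> UrbanRes
  P5: Experience <- Region -> Ability <- ParentIncome <- UnionMember -> UrbanRes
  P6: Experience <- Region -> Ability <- ParentIncome <- Income <- UnionMember -> UrbanRes
  P7: Experience <- UnionMember -> UrbanRes
The empty set is not sufficient: P7 (Experience <- UnionMember -> UrbanRes) has no collider blocking it and no conditioned non-collider, so it is open.
Try {UnionMember}:
  P1: blocked at collider ParentIncome (neither it nor any descendant is in the conditioning set).
  P2: blocked at collider ParentIncome (neither it nor any descendant is in the conditioning set).
  P3: blocked at collider Ability (neither it nor any descendant is in the conditioning set).
  P4: blocked at collider Ability (neither it nor any descendant is in the conditioning set).
  P5: blocked at collider Ability (neither it nor any descendant is in the conditioning set).
  P6: blocked at collider Ability (neither it nor any descendant is in the conditioning set).
  P7: blocked at fork node UnionMember ∈ conditioning set.
{UnionMember} contains no descendant of Experience and blocks every backdoor path.
No other singleton works — e.g. {Region} leaves P7 open — so {UnionMember} is the unique smallest valid adjustment set.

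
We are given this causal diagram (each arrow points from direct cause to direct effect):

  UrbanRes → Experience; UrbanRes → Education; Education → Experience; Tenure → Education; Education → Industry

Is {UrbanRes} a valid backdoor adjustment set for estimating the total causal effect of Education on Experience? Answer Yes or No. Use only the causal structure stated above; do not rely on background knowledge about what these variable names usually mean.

Yes

Backdoor paths from Education to Experience (paths whose first edge points into Education):
  P1: Education <- UrbanRes -> Experience
Condition 1 (no descendant of Education in the set): holds — descendants of Education are {Experience, Industry}; none are in {UrbanRes}.
Condition 2 (every backdoor path blocked by {UrbanRes}):
  P1: blocked at fork node UrbanRes ∈ conditioning set.
{UrbanRes} satisfies the backdoor criterion.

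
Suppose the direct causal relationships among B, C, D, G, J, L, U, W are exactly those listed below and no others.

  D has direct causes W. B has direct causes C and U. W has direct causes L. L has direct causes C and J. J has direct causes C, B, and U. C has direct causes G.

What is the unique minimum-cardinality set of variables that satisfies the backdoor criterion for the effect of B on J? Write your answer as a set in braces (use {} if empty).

{C, U}

Variables eligible for adjustment (non-descendants of B, excluding B and J): {C, G, U}.
Backdoor paths from B to J:
  P1: B <- C -> J
  P2: B <- C -> L <- J
  P3: B <- U -> J
The empty set is not sufficient: P1 (B <- C -> J) has no collider blocking it and no conditioned non-collider, so it is open.
Try {C, U}:
  P1: blocked at fork node C ∈ conditioning set.
  P2: blocked at fork node C ∈ conditioning set.
  P3: blocked at fork node U ∈ conditioning set.
{C, U} contains no descendant of B and blocks every backdoor path.
Every element of {C, U} is needed (dropping C leaves P1 open; dropping U leaves P3 open), so no proper subset is valid.
Among all size-2 subsets of the eligible variables, only {C, U} blocks every backdoor path, so it is the unique smallest valid adjustment set.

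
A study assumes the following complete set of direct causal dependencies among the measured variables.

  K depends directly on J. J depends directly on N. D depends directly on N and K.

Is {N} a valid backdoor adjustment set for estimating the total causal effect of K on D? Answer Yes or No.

Backdoor paths from K to D (paths whose first edge points into K):
  P1: K <- J <- N -> D
Condition 1 (no descendant of K in the set): holds — descendants of K are {D}; none are in {N}.
Condition 2 (every backdoor path blocked by {N}):
  P1: blocked at fork node N ∈ conditioning set.
{N} satisfies the backdoor criterion.

Yes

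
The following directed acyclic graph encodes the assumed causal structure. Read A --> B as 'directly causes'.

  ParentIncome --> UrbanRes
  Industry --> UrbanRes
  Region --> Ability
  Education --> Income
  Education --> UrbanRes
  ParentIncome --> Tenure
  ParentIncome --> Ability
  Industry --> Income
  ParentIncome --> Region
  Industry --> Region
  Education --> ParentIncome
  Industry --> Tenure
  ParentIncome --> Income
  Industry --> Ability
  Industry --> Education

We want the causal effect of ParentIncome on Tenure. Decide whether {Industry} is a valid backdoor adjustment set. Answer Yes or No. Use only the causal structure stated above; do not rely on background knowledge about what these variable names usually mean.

Yes

Backdoor paths from ParentIncome to Tenure (paths whose first edge points into ParentIncome):
  P1: ParentIncome <- Education <- Industry -> Tenure
  P2: ParentIncome <- Education -> Income <- Industry -> Tenure
  P3: ParentIncome <- Education -> UrbanRes <- Industry -> Tenure
Condition 1 (no descendant of ParentIncome in the set): holds — descendants of ParentIncome are {Ability, Income, Region, Tenure, UrbanRes}; none are in {Industry}.
Condition 2 (every backdoor path blocked by {Industry}):
  P1: blocked at fork node Industry ∈ conditioning set.
  P2: blocked at collider Income (neither it nor any descendant is in the conditioning set).
  P3: blocked at collider UrbanRes (neither it nor any descendant is in the conditioning set).
{Industry} satisfies the backdoor criterion.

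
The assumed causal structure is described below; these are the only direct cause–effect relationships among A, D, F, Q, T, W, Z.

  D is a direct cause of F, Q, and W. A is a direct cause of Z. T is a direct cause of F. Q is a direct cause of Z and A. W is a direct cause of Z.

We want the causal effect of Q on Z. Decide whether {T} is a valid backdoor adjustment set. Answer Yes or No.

Backdoor paths from Q to Z (paths whose first edge points into Q):
  P1: Q <- D -> W -> Z
Condition 1 (no descendant of Q in the set): holds — descendants of Q are {A, Z}; none are in {T}.
Condition 2 (every backdoor path blocked by {T}):
  P1: open — no interior node is in the conditioning set.
{T} does not satisfy the backdoor criterion.

No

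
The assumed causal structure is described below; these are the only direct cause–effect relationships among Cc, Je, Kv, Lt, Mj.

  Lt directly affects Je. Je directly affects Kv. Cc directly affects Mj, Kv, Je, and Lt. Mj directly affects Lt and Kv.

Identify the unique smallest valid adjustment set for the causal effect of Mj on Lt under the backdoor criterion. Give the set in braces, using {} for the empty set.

Variables eligible for adjustment (non-descendants of Mj, excluding Mj and Lt): {Cc}.
Backdoor paths from Mj to Lt:
  P1: Mj <- Cc -> Lt
  P2: Mj <- Cc -> Je <- Lt
  P3: Mj <- Cc -> Kv <- Je <- Lt
The empty set is not sufficient: P1 (Mj <- Cc -> Lt) has no collider blocking it and no conditioned non-collider, so it is open.
Try {Cc}:
  P1: blocked at fork node Cc ∈ conditioning set.
  P2: blocked at fork node Cc ∈ conditioning set.
  P3: blocked at fork node Cc ∈ conditioning set.
{Cc} contains no descendant of Mj and blocks every backdoor path.
{Cc} is the unique smallest valid adjustment set.

{Cc}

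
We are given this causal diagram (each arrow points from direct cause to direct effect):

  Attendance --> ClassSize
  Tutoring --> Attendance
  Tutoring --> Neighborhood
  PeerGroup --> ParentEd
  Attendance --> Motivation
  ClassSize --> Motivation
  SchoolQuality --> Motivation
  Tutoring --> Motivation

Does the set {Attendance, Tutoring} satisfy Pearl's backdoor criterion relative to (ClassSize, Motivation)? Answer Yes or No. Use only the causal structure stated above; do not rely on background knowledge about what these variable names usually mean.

Backdoor paths from ClassSize to Motivation (paths whose first edge points into ClassSize):
  P1: ClassSize <- Attendance <- Tutoring -> Motivation
  P2: ClassSize <- Attendance -> Motivation
Condition 1 (no descendant of ClassSize in the set): holds — descendants of ClassSize are {Motivation}; none are in {Attendance, Tutoring}.
Condition 2 (every backdoor path blocked by {Attendance, Tutoring}):
  P1: blocked at chain node Attendance ∈ conditioning set.
  P2: blocked at fork node Attendance ∈ conditioning set.
{Attendance, Tutoring} satisfies the backdoor criterion.

Yes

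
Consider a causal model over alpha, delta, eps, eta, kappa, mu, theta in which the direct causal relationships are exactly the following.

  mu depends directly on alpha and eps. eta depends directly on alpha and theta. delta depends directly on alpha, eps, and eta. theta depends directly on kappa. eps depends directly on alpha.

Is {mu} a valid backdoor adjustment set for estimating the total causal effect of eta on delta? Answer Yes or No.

Backdoor paths from eta to delta (paths whose first edge points into eta):
  P1: eta <- alpha -> eps -> delta
  P2: eta <- alpha -> mu <- eps -> delta
  P3: eta <- alpha -> delta
Condition 1 (no descendant of eta in the set): holds — descendants of eta are {delta}; none are in {mu}.
Condition 2 (every backdoor path blocked by {mu}):
  P1: open — no interior node is in the conditioning set.
  P2: open — collider(s) mu are conditioned on (or have a conditioned descendant) and no non-collider on the path is in the set.
  P3: open — no interior node is in the conditioning set.
{mu} does not satisfy the backdoor criterion.

No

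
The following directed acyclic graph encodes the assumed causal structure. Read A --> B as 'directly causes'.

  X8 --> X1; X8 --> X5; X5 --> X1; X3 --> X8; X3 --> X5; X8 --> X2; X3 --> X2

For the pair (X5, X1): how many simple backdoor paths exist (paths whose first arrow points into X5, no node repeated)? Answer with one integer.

3

A backdoor path from X5 to X1 is any simple undirected path whose first edge points into X5 (i.e. leaves X5 via a parent).
Parents of X5: {X3, X8}.
Enumerating:
  P1: X5 <- X3 -> X8 -> X1
  P2: X5 <- X3 -> X2 <- X8 -> X1
  P3: X5 <- X8 -> X1
That exhausts the simple backdoor paths. Count: 3.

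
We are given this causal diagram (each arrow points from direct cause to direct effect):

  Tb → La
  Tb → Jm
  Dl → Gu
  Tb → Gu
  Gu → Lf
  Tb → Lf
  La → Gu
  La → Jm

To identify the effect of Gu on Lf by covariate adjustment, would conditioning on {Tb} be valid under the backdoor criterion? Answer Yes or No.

Yes

Backdoor paths from Gu to Lf (paths whose first edge points into Gu):
  P1: Gu <- Tb -> Lf
  P2: Gu <- La <- Tb -> Lf
  P3: Gu <- La -> Jm <- Tb -> Lf
Condition 1 (no descendant of Gu in the set): holds — descendants of Gu are {Lf}; none are in {Tb}.
Condition 2 (every backdoor path blocked by {Tb}):
  P1: blocked at fork node Tb ∈ conditioning set.
  P2: blocked at fork node Tb ∈ conditioning set.
  P3: blocked at collider Jm (neither it nor any descendant is in the conditioning set).
{Tb} satisfies the backdoor criterion.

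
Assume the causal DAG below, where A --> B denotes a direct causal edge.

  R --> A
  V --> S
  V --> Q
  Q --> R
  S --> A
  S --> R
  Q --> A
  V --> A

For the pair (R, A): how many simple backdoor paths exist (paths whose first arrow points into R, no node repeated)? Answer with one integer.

6

A backdoor path from R to A is any simple undirected path whose first edge points into R (i.e. leaves R via a parent).
Parents of R: {Q, S}.
Enumerating:
  P1: R <- Q <- V -> S -> A
  P2: R <- Q <- V -> A
  P3: R <- Q -> A
  P4: R <- S <- V -> Q -> A
  P5: R <- S <- V -> A
  P6: R <- S -> A
That exhausts the simple backdoor paths. Count: 6.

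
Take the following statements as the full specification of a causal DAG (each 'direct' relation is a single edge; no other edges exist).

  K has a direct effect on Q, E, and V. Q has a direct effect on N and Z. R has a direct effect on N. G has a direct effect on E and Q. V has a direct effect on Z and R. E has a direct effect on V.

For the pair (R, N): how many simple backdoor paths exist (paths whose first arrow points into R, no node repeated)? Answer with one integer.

5

A backdoor path from R to N is any simple undirected path whose first edge points into R (i.e. leaves R via a parent).
Parents of R: {V}.
Enumerating:
  P1: R <- V <- K -> E <- G -> Q -> N
  P2: R <- V <- K -> Q -> N
  P3: R <- V <- E <- G -> Q -> N
  P4: R <- V <- E <- K -> Q -> N
  P5: R <- V -> Z <- Q -> N
That exhausts the simple backdoor paths. Count: 5.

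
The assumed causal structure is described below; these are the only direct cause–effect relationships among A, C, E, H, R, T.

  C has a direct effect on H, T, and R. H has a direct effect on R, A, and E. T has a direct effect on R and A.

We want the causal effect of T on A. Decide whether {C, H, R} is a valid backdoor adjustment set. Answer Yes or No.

No

Backdoor paths from T to A (paths whose first edge points into T):
  P1: T <- C -> H -> A
  P2: T <- C -> R <- H -> A
Condition 1 (no descendant of T in the set): FAILS — R is a descendant of T.
Condition 2 (every backdoor path blocked by {C, H, R}):
  P1: blocked at fork node C ∈ conditioning set.
  P2: blocked at fork node C ∈ conditioning set.
{C, H, R} does not satisfy the backdoor criterion.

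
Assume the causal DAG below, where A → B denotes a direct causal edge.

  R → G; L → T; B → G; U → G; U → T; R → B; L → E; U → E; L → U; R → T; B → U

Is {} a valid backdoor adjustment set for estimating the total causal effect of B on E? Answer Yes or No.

Backdoor paths from B to E (paths whose first edge points into B):
  P1: B <- R -> G <- U <- L -> E
  P2: B <- R -> G <- U -> E
  P3: B <- R -> G <- U -> T <- L -> E
  P4: B <- R -> T <- L -> U -> E
  P5: B <- R -> T <- L -> E
  P6: B <- R -> T <- U <- L -> E
  P7: B <- R -> T <- U -> E
Condition 1 (no descendant of B in the set): holds — descendants of B are {E, G, T, U}; none are in {}.
Condition 2 (every backdoor path blocked by {}):
  P1: blocked at collider G (neither it nor any descendant is in the conditioning set).
  P2: blocked at collider G (neither it nor any descendant is in the conditioning set).
  P3: blocked at collider G (neither it nor any descendant is in the conditioning set).
  P4: blocked at collider T (neither it nor any descendant is in the conditioning set).
  P5: blocked at collider T (neither it nor any descendant is in the conditioning set).
  P6: blocked at collider T (neither it nor any descendant is in the conditioning set).
  P7: blocked at collider T (neither it nor any descendant is in the conditioning set).
{} satisfies the backdoor criterion.

Yes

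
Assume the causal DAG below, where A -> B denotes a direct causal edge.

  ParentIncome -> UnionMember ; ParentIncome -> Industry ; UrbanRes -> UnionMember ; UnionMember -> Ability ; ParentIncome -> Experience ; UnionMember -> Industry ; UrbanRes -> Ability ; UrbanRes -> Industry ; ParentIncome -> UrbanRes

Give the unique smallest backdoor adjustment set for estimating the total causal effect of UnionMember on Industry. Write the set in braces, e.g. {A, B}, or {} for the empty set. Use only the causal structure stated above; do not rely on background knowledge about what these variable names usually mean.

{ParentIncome, UrbanRes}

Variables eligible for adjustment (non-descendants of UnionMember, excluding UnionMember and Industry): {Experience, ParentIncome, UrbanRes}.
Backdoor paths from UnionMember to Industry:
  P1: UnionMember <- ParentIncome -> UrbanRes -> Industry
  P2: UnionMember <- ParentIncome -> Industry
  P3: UnionMember <- UrbanRes <- ParentIncome -> Industry
  P4: UnionMember <- UrbanRes -> Industry
The empty set is not sufficient: P1 (UnionMember <- ParentIncome -> UrbanRes -> Industry) has no collider blocking it and no conditioned non-collider, so it is open.
Try {ParentIncome, UrbanRes}:
  P1: blocked at fork node ParentIncome ∈ conditioning set.
  P2: blocked at fork node ParentIncome ∈ conditioning set.
  P3: blocked at chain node UrbanRes ∈ conditioning set.
  P4: blocked at fork node UrbanRes ∈ conditioning set.
{ParentIncome, UrbanRes} contains no descendant of UnionMember and blocks every backdoor path.
Every element of {ParentIncome, UrbanRes} is needed (dropping ParentIncome leaves P2 open; dropping UrbanRes leaves P4 open), so no proper subset is valid.
Among all size-2 subsets of the eligible variables, only {ParentIncome, UrbanRes} blocks every backdoor path, so it is the unique smallest valid adjustment set.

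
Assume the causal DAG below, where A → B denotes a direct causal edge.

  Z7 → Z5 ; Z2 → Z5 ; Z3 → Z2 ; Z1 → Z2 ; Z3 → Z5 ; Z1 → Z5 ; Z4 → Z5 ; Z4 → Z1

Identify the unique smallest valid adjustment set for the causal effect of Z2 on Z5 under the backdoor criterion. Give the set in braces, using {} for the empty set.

Variables eligible for adjustment (non-descendants of Z2, excluding Z2 and Z5): {Z1, Z3, Z4, Z7}.
Backdoor paths from Z2 to Z5:
  P1: Z2 <- Z1 <- Z4 -> Z5
  P2: Z2 <- Z1 -> Z5
  P3: Z2 <- Z3 -> Z5
The empty set is not sufficient: P1 (Z2 <- Z1 <- Z4 -> Z5) has no collider blocking it and no conditioned non-collider, so it is open.
Try {Z1, Z3}:
  P1: blocked at chain node Z1 ∈ conditioning set.
  P2: blocked at fork node Z1 ∈ conditioning set.
  P3: blocked at fork node Z3 ∈ conditioning set.
{Z1, Z3} contains no descendant of Z2 and blocks every backdoor path.
Every element of {Z1, Z3} is needed (dropping Z1 leaves P1 open; dropping Z3 leaves P3 open), so no proper subset is valid.
Among all size-2 subsets of the eligible variables, only {Z1, Z3} blocks every backdoor path, so it is the unique smallest valid adjustment set.

{Z1, Z3}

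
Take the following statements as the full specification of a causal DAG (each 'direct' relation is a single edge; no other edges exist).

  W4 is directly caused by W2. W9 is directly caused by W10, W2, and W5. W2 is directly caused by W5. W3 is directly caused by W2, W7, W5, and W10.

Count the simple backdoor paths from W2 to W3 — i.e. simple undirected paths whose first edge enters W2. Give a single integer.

A backdoor path from W2 to W3 is any simple undirected path whose first edge points into W2 (i.e. leaves W2 via a parent).
Parents of W2: {W5}.
Enumerating:
  P1: W2 <- W5 -> W9 <- W10 -> W3
  P2: W2 <- W5 -> W3
That exhausts the simple backdoor paths. Count: 2.

2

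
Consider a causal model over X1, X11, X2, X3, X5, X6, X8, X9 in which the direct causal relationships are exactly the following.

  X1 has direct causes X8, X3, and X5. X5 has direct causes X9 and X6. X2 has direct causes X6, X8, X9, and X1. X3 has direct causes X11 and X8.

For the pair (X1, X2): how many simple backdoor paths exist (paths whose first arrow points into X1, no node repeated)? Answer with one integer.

A backdoor path from X1 to X2 is any simple undirected path whose first edge points into X1 (i.e. leaves X1 via a parent).
Parents of X1: {X3, X5, X8}.
Enumerating:
  P1: X1 <- X5 <- X6 -> X2
  P2: X1 <- X5 <- X9 -> X2
  P3: X1 <- X8 -> X2
  P4: X1 <- X3 <- X8 -> X2
That exhausts the simple backdoor paths. Count: 4.

4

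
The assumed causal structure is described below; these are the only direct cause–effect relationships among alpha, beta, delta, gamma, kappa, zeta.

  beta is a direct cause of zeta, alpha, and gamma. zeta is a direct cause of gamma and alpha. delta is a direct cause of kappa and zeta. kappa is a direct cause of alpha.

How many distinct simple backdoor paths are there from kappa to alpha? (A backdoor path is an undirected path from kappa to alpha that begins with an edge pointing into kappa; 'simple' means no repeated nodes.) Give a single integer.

3

A backdoor path from kappa to alpha is any simple undirected path whose first edge points into kappa (i.e. leaves kappa via a parent).
Parents of kappa: {delta}.
Enumerating:
  P1: kappa <- delta -> zeta <- beta -> alpha
  P2: kappa <- delta -> zeta -> gamma <- beta -> alpha
  P3: kappa <- delta -> zeta -> alpha
That exhausts the simple backdoor paths. Count: 3.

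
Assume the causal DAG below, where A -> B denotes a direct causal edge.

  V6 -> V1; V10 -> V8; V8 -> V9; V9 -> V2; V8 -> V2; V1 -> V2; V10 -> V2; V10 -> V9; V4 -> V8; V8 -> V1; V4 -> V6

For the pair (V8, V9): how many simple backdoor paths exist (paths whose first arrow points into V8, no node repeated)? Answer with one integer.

4

A backdoor path from V8 to V9 is any simple undirected path whose first edge points into V8 (i.e. leaves V8 via a parent).
Parents of V8: {V10, V4}.
Enumerating:
  P1: V8 <- V10 -> V9
  P2: V8 <- V10 -> V2 <- V9
  P3: V8 <- V4 -> V6 -> V1 -> V2 <- V10 -> V9
  P4: V8 <- V4 -> V6 -> V1 -> V2 <- V9
That exhausts the simple backdoor paths. Count: 4.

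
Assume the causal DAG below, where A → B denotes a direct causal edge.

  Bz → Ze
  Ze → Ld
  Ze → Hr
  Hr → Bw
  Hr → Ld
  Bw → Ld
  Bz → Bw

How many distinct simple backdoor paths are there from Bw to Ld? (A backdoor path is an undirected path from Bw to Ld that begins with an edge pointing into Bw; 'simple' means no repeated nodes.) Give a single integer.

A backdoor path from Bw to Ld is any simple undirected path whose first edge points into Bw (i.e. leaves Bw via a parent).
Parents of Bw: {Bz, Hr}.
Enumerating:
  P1: Bw <- Bz -> Ze -> Hr -> Ld
  P2: Bw <- Bz -> Ze -> Ld
  P3: Bw <- Hr <- Ze -> Ld
  P4: Bw <- Hr -> Ld
That exhausts the simple backdoor paths. Count: 4.

4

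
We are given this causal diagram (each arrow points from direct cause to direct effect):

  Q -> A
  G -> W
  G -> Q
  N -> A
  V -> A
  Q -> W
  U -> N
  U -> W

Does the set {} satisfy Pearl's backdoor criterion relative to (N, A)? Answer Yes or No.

Yes

Backdoor paths from N to A (paths whose first edge points into N):
  P1: N <- U -> W <- G -> Q -> A
  P2: N <- U -> W <- Q -> A
Condition 1 (no descendant of N in the set): holds — descendants of N are {A}; none are in {}.
Condition 2 (every backdoor path blocked by {}):
  P1: blocked at collider W (neither it nor any descendant is in the conditioning set).
  P2: blocked at collider W (neither it nor any descendant is in the conditioning set).
{} satisfies the backdoor criterion.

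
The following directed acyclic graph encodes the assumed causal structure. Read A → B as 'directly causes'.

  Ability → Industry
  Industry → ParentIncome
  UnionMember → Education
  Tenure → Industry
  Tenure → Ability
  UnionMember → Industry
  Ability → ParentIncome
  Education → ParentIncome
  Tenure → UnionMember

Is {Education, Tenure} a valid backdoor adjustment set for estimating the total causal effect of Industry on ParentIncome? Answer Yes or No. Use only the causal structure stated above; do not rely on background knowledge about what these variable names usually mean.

Backdoor paths from Industry to ParentIncome (paths whose first edge points into Industry):
  P1: Industry <- Tenure -> Ability -> ParentIncome
  P2: Industry <- Tenure -> UnionMember -> Education -> ParentIncome
  P3: Industry <- Ability <- Tenure -> UnionMember -> Education -> ParentIncome
  P4: Industry <- Ability -> ParentIncome
  P5: Industry <- UnionMember <- Tenure -> Ability -> ParentIncome
  P6: Industry <- UnionMember -> Education -> ParentIncome
Condition 1 (no descendant of Industry in the set): holds — descendants of Industry are {ParentIncome}; none are in {Education, Tenure}.
Condition 2 (every backdoor path blocked by {Education, Tenure}):
  P1: blocked at fork node Tenure ∈ conditioning set.
  P2: blocked at fork node Tenure ∈ conditioning set.
  P3: blocked at fork node Tenure ∈ conditioning set.
  P4: open — no interior node is in the conditioning set.
  P5: blocked at fork node Tenure ∈ conditioning set.
  P6: blocked at chain node Education ∈ conditioning set.
{Education, Tenure} does not satisfy the backdoor criterion.

No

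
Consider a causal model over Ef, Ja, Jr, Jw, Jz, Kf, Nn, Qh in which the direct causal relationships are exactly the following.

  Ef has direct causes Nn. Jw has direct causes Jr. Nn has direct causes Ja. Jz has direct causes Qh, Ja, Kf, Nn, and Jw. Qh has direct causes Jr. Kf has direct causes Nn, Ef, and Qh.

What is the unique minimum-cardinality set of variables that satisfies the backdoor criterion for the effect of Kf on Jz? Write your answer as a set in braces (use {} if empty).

Variables eligible for adjustment (non-descendants of Kf, excluding Kf and Jz): {Ef, Ja, Jr, Jw, Nn, Qh}.
Backdoor paths from Kf to Jz:
  P1: Kf <- Nn <- Ja -> Jz
  P2: Kf <- Nn -> Jz
  P3: Kf <- Qh <- Jr -> Jw -> Jz
  P4: Kf <- Qh -> Jz
  P5: Kf <- Ef <- Nn <- Ja -> Jz
  P6: Kf <- Ef <- Nn -> Jz
The empty set is not sufficient: P1 (Kf <- Nn <- Ja -> Jz) has no collider blocking it and no conditioned non-collider, so it is open.
Try {Nn, Qh}:
  P1: blocked at chain node Nn ∈ conditioning set.
  P2: blocked at fork node Nn ∈ conditioning set.
  P3: blocked at chain node Qh ∈ conditioning set.
  P4: blocked at fork node Qh ∈ conditioning set.
  P5: blocked at chain node Nn ∈ conditioning set.
  P6: blocked at fork node Nn ∈ conditioning set.
{Nn, Qh} contains no descendant of Kf and blocks every backdoor path.
Every element of {Nn, Qh} is needed (dropping Nn leaves P1 open; dropping Qh leaves P3 open), so no proper subset is valid.
Among all size-2 subsets of the eligible variables, only {Nn, Qh} blocks every backdoor path, so it is the unique smallest valid adjustment set.

{Nn, Qh}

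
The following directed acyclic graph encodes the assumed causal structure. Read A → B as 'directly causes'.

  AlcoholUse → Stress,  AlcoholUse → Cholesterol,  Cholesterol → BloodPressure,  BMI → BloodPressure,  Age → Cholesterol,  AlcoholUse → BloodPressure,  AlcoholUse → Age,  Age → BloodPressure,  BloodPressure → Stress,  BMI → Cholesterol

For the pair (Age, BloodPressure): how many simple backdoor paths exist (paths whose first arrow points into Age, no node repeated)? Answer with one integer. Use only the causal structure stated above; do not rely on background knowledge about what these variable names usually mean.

A backdoor path from Age to BloodPressure is any simple undirected path whose first edge points into Age (i.e. leaves Age via a parent).
Parents of Age: {AlcoholUse}.
Enumerating:
  P1: Age <- AlcoholUse -> Cholesterol <- BMI -> BloodPressure
  P2: Age <- AlcoholUse -> Cholesterol -> BloodPressure
  P3: Age <- AlcoholUse -> BloodPressure
  P4: Age <- AlcoholUse -> Stress <- BloodPressure
That exhausts the simple backdoor paths. Count: 4.

4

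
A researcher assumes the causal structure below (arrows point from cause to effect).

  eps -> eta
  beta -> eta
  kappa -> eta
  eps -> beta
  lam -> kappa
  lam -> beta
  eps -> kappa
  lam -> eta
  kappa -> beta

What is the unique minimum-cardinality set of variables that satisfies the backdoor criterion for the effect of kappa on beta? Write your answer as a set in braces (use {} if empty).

Variables eligible for adjustment (non-descendants of kappa, excluding kappa and beta): {eps, lam}.
Backdoor paths from kappa to beta:
  P1: kappa <- eps -> beta
  P2: kappa <- eps -> eta <- lam -> beta
  P3: kappa <- eps -> eta <- beta
  P4: kappa <- lam -> beta
  P5: kappa <- lam -> eta <- eps -> beta
  P6: kappa <- lam -> eta <- beta
The empty set is not sufficient: P1 (kappa <- eps -> beta) has no collider blocking it and no conditioned non-collider, so it is open.
Try {eps, lam}:
  P1: blocked at fork node eps ∈ conditioning set.
  P2: blocked at fork node eps ∈ conditioning set.
  P3: blocked at fork node eps ∈ conditioning set.
  P4: blocked at fork node lam ∈ conditioning set.
  P5: blocked at fork node lam ∈ conditioning set.
  P6: blocked at fork node lam ∈ conditioning set.
{eps, lam} contains no descendant of kappa and blocks every backdoor path.
Every element of {eps, lam} is needed (dropping eps leaves P1 open; dropping lam leaves P4 open), so no proper subset is valid.
Among all size-2 subsets of the eligible variables, only {eps, lam} blocks every backdoor path, so it is the unique smallest valid adjustment set.

{eps, lam}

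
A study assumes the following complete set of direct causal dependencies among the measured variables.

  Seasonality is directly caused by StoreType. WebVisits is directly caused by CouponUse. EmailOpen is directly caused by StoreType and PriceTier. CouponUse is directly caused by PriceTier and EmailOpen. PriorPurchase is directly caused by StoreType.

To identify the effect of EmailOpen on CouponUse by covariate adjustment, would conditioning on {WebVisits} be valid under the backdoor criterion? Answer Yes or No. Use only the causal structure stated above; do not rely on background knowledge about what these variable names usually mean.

Backdoor paths from EmailOpen to CouponUse (paths whose first edge points into EmailOpen):
  P1: EmailOpen <- PriceTier -> CouponUse
Condition 1 (no descendant of EmailOpen in the set): FAILS — WebVisits is a descendant of EmailOpen.
Condition 2 (every backdoor path blocked by {WebVisits}):
  P1: open — no interior node is in the conditioning set.
{WebVisits} does not satisfy the backdoor criterion.

No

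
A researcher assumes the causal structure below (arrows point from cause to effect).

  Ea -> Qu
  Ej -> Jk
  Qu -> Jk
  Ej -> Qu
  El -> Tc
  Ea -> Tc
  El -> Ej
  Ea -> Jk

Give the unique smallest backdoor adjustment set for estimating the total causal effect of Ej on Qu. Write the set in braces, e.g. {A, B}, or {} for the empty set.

Variables eligible for adjustment (non-descendants of Ej, excluding Ej and Qu): {Ea, El, Tc}.
Backdoor paths from Ej to Qu:
  P1: Ej <- El -> Tc <- Ea -> Qu
  P2: Ej <- El -> Tc <- Ea -> Jk <- Qu
Each backdoor path contains an unconditioned collider, so every path is already blocked with the empty conditioning set:
  P1: blocked at collider Tc (neither it nor any descendant is in the conditioning set).
  P2: blocked at collider Tc (neither it nor any descendant is in the conditioning set).
The empty set is therefore the unique smallest valid set.

{}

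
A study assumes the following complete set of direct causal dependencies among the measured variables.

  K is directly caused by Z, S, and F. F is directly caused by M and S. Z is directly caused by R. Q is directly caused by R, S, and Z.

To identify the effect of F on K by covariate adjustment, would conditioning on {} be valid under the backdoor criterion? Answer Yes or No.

No

Backdoor paths from F to K (paths whose first edge points into F):
  P1: F <- S -> Q <- R -> Z -> K
  P2: F <- S -> Q <- Z -> K
  P3: F <- S -> K
Condition 1 (no descendant of F in the set): holds — descendants of F are {K}; none are in {}.
Condition 2 (every backdoor path blocked by {}):
  P1: blocked at collider Q (neither it nor any descendant is in the conditioning set).
  P2: blocked at collider Q (neither it nor any descendant is in the conditioning set).
  P3: open — no interior node is in the conditioning set.
{} does not satisfy the backdoor criterion.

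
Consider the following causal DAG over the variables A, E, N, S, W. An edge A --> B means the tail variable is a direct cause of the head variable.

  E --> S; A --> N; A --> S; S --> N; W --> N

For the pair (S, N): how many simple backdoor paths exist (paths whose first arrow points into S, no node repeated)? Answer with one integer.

A backdoor path from S to N is any simple undirected path whose first edge points into S (i.e. leaves S via a parent).
Parents of S: {A, E}.
Enumerating:
  P1: S <- A -> N
That exhausts the simple backdoor paths. Count: 1.

1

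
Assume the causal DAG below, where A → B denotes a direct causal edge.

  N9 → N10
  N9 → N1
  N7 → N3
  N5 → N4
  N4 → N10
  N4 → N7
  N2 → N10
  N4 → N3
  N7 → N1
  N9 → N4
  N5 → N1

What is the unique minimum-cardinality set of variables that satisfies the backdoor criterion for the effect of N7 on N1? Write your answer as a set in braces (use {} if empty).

{N4}

Variables eligible for adjustment (non-descendants of N7, excluding N7 and N1): {N10, N2, N4, N5, N9}.
Backdoor paths from N7 to N1:
  P1: N7 <- N4 <- N5 -> N1
  P2: N7 <- N4 <- N9 -> N1
  P3: N7 <- N4 -> N10 <- N9 -> N1
The empty set is not sufficient: P1 (N7 <- N4 <- N5 -> N1) has no collider blocking it and no conditioned non-collider, so it is open.
Try {N4}:
  P1: blocked at chain node N4 ∈ conditioning set.
  P2: blocked at chain node N4 ∈ conditioning set.
  P3: blocked at fork node N4 ∈ conditioning set.
{N4} contains no descendant of N7 and blocks every backdoor path.
No other singleton works — e.g. {N5} leaves P2 open — so {N4} is the unique smallest valid adjustment set.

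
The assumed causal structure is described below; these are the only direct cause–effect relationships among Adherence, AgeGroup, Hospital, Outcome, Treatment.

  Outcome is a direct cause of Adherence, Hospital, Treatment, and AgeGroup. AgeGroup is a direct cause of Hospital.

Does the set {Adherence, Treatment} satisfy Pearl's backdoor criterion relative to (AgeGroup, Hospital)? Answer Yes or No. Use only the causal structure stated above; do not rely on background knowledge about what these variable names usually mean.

Backdoor paths from AgeGroup to Hospital (paths whose first edge points into AgeGroup):
  P1: AgeGroup <- Outcome -> Hospital
Condition 1 (no descendant of AgeGroup in the set): holds — descendants of AgeGroup are {Hospital}; none are in {Adherence, Treatment}.
Condition 2 (every backdoor path blocked by {Adherence, Treatment}):
  P1: open — no interior node is in the conditioning set.
{Adherence, Treatment} does not satisfy the backdoor criterion.

No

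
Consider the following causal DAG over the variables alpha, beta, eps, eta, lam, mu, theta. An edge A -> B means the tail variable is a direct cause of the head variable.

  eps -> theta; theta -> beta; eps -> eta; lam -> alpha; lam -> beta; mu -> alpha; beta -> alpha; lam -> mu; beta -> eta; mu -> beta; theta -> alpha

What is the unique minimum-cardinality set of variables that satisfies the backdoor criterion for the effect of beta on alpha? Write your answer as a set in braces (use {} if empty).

Variables eligible for adjustment (non-descendants of beta, excluding beta and alpha): {eps, lam, mu, theta}.
Backdoor paths from beta to alpha:
  P1: beta <- theta -> alpha
  P2: beta <- lam -> mu -> alpha
  P3: beta <- lam -> alpha
  P4: beta <- mu <- lam -> alpha
  P5: beta <- mu -> alpha
The empty set is not sufficient: P1 (beta <- theta -> alpha) has no collider blocking it and no conditioned non-collider, so it is open.
Try {lam, mu, theta}:
  P1: blocked at fork node theta ∈ conditioning set.
  P2: blocked at fork node lam ∈ conditioning set.
  P3: blocked at fork node lam ∈ conditioning set.
  P4: blocked at chain node mu ∈ conditioning set.
  P5: blocked at fork node mu ∈ conditioning set.
{lam, mu, theta} contains no descendant of beta and blocks every backdoor path.
Every element of {lam, mu, theta} is needed (dropping lam leaves P3 open; dropping mu leaves P5 open; dropping theta leaves P1 open), so no proper subset is valid.
Among all size-3 subsets of the eligible variables, only {lam, mu, theta} blocks every backdoor path, so it is the unique smallest valid adjustment set.

{lam, mu, theta}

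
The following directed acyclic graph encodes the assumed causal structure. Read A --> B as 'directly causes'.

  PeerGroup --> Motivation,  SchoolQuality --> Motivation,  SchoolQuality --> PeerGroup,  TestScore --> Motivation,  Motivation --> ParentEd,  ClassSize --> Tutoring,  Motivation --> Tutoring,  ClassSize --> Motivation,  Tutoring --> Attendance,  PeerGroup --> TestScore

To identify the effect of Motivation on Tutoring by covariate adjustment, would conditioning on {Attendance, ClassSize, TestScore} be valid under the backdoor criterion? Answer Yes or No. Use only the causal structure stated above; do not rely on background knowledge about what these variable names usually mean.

Backdoor paths from Motivation to Tutoring (paths whose first edge points into Motivation):
  P1: Motivation <- ClassSize -> Tutoring
Condition 1 (no descendant of Motivation in the set): FAILS — Attendance is a descendant of Motivation.
Condition 2 (every backdoor path blocked by {Attendance, ClassSize, TestScore}):
  P1: blocked at fork node ClassSize ∈ conditioning set.
{Attendance, ClassSize, TestScore} does not satisfy the backdoor criterion.

No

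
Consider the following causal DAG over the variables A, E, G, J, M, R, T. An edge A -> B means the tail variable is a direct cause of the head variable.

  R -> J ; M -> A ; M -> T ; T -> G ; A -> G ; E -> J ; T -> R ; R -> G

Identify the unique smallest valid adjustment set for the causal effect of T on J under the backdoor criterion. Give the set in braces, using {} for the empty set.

Variables eligible for adjustment (non-descendants of T, excluding T and J): {A, E, M}.
Backdoor paths from T to J:
  P1: T <- M -> A -> G <- R -> J
Each backdoor path contains an unconditioned collider, so every path is already blocked with the empty conditioning set:
  P1: blocked at collider G (neither it nor any descendant is in the conditioning set).
The empty set is therefore the unique smallest valid set.

{}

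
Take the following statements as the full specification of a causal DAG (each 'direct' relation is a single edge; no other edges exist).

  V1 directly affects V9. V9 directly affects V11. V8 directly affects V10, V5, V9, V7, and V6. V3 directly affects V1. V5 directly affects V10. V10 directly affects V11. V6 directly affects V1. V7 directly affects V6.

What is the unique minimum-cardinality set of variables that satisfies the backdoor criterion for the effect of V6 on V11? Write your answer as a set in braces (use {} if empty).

{V8}

Variables eligible for adjustment (non-descendants of V6, excluding V6 and V11): {V10, V3, V5, V7, V8}.
Backdoor paths from V6 to V11:
  P1: V6 <- V8 -> V5 -> V10 -> V11
  P2: V6 <- V8 -> V10 -> V11
  P3: V6 <- V8 -> V9 -> V11
  P4: V6 <- V7 <- V8 -> V5 -> V10 -> V11
  P5: V6 <- V7 <- V8 -> V10 -> V11
  P6: V6 <- V7 <- V8 -> V9 -> V11
The empty set is not sufficient: P1 (V6 <- V8 -> V5 -> V10 -> V11) has no collider blocking it and no conditioned non-collider, so it is open.
Try {V8}:
  P1: blocked at fork node V8 ∈ conditioning set.
  P2: blocked at fork node V8 ∈ conditioning set.
  P3: blocked at fork node V8 ∈ conditioning set.
  P4: blocked at fork node V8 ∈ conditioning set.
  P5: blocked at fork node V8 ∈ conditioning set.
  P6: blocked at fork node V8 ∈ conditioning set.
{V8} contains no descendant of V6 and blocks every backdoor path.
No other singleton works — e.g. {V3} leaves P1 open — so {V8} is the unique smallest valid adjustment set.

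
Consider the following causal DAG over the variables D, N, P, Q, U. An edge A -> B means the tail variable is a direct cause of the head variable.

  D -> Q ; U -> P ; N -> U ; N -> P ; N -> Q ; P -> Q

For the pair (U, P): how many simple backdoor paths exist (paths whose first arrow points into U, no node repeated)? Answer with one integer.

2

A backdoor path from U to P is any simple undirected path whose first edge points into U (i.e. leaves U via a parent).
Parents of U: {N}.
Enumerating:
  P1: U <- N -> P
  P2: U <- N -> Q <- P
That exhausts the simple backdoor paths. Count: 2.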